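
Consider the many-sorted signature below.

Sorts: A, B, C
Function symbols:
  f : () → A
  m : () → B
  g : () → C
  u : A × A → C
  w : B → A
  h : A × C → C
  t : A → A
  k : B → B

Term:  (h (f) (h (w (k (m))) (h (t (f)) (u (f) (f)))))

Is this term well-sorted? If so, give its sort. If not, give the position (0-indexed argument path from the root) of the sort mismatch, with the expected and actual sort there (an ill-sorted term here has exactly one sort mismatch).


well-sorted; sort = C

  (f) : A
        (m) : B
      (k (m)) : B
    (w (k (m))) : A
        (f) : A
      (t (f)) : A
        (f) : A
        (f) : A
      (u (f) (f)) : C
    (h (t (f)) (u (f) (f))) : C
  (h (w (k (m))) (h (t (f)) (u (f) (f)))) : C
(h (f) (h (w (k (m))) (h (t (f)) (u (f) (f))))) : C


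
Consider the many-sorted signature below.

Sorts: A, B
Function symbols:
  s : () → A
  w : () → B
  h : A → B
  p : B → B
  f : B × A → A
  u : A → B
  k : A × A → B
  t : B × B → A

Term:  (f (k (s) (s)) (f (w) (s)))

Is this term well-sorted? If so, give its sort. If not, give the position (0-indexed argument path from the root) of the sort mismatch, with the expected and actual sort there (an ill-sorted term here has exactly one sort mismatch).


    (s) : A
    (s) : A
  (k (s) (s)) : B
    (w) : B
    (s) : A
  (f (w) (s)) : A
(f (k (s) (s)) (f (w) (s))) : A

well-sorted; sort = A


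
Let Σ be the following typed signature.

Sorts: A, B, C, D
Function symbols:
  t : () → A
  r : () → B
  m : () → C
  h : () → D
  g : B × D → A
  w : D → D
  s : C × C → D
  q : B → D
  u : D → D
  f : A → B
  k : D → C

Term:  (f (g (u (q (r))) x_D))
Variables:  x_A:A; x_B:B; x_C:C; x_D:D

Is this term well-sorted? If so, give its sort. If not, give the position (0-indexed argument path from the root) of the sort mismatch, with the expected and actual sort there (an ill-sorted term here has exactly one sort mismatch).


ill-sorted at position [0, 0]: expected B, got D

        (r) : B
      (q (r)) : D
    (u (q (r))) : D
    x_D : D
  (g (u (q (r))) x_D) : ✗ arg 0 at [0, 0] has sort D, expected B


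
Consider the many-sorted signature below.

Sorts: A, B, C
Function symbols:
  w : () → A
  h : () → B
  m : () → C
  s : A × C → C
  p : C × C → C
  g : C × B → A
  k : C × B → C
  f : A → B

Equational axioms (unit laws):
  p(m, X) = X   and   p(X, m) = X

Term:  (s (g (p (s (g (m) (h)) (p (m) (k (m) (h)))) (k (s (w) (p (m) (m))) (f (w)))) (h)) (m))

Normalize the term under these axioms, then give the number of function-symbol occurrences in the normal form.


size = 18

1. (s (g (p (s (g (m) (h)) (p (m) (k (m) (h)))) (k (s (w) (p (m) (m))) (f (w)))) (h)) (m))  →  (s (g (p (s (g (m) (h)) (k (m) (h))) (k (s (w) (p (m) (m))) (f (w)))) (h)) (m))
2. (s (g (p (s (g (m) (h)) (k (m) (h))) (k (s (w) (p (m) (m))) (f (w)))) (h)) (m))  →  (s (g (p (s (g (m) (h)) (k (m) (h))) (k (s (w) (m)) (f (w)))) (h)) (m))
normal form: (s (g (p (s (g (m) (h)) (k (m) (h))) (k (s (w) (m)) (f (w)))) (h)) (m))


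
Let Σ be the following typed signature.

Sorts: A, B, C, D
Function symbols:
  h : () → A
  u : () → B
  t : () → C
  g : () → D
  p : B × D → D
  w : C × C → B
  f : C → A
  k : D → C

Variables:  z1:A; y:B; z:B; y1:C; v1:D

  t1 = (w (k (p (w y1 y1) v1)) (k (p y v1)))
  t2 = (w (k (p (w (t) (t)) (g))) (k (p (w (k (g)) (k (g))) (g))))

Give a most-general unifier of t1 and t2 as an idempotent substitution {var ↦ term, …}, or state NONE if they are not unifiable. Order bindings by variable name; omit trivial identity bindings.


{v1 ↦ (g), y ↦ (w (k (g)) (k (g))), y1 ↦ (t)}


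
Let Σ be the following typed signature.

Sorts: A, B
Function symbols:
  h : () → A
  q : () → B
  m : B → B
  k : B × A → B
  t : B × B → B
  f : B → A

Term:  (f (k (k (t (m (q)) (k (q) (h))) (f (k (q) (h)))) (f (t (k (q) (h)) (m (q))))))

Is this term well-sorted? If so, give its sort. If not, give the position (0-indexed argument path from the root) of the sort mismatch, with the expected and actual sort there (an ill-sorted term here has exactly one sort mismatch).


          (q) : B
        (m (q)) : B
          (q) : B
          (h) : A
        (k (q) (h)) : B
      (t (m (q)) (k (q) (h))) : B
          (q) : B
          (h) : A
        (k (q) (h)) : B
      (f (k (q) (h))) : A
    (k (t (m (q)) (k (q) (h))) (f (k (q) (h)))) : B
          (q) : B
          (h) : A
        (k (q) (h)) : B
          (q) : B
        (m (q)) : B
      (t (k (q) (h)) (m (q))) : B
    (f (t (k (q) (h)) (m (q)))) : A
  (k (k (t (m (q)) (k (q) (h))) (f (k (q) (h)))) (f (t (k (q) (h)) (m (q))))) : B
(f (k (k (t (m (q)) (k (q) (h))) (f (k (q) (h)))) (f (t (k (q) (h)) (m (q)))))) : A

well-sorted; sort = A


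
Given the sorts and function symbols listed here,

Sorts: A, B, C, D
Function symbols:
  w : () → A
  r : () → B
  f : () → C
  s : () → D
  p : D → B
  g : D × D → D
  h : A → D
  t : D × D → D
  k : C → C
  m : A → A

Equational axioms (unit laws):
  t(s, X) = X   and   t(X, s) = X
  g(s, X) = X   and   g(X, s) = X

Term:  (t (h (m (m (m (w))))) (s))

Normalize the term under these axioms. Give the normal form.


1. (t (h (m (m (m (w))))) (s))  →  (h (m (m (m (w)))))

normal form = (h (m (m (m (w)))))


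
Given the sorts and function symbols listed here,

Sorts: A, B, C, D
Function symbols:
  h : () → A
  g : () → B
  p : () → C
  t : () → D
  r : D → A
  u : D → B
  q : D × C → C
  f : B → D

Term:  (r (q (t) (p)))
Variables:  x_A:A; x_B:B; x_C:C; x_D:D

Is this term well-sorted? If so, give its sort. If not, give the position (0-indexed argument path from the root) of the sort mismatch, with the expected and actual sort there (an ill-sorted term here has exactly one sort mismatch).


    (t) : D
    (p) : C
  (q (t) (p)) : C
(r (q (t) (p))) : ✗ arg 0 at [0] has sort C, expected D

ill-sorted at position [0]: expected D, got C


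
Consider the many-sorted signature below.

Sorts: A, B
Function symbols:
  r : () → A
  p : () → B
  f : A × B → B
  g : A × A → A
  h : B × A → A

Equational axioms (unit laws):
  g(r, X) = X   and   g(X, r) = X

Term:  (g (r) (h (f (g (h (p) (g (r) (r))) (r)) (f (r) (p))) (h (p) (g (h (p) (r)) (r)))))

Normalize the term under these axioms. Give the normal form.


1. (g (r) (h (f (g (h (p) (g (r) (r))) (r)) (f (r) (p))) (h (p) (g (h (p) (r)) (r)))))  →  (h (f (g (h (p) (g (r) (r))) (r)) (f (r) (p))) (h (p) (g (h (p) (r)) (r))))
2. (h (f (g (h (p) (g (r) (r))) (r)) (f (r) (p))) (h (p) (g (h (p) (r)) (r))))  →  (h (f (h (p) (g (r) (r))) (f (r) (p))) (h (p) (g (h (p) (r)) (r))))
3. (h (f (h (p) (g (r) (r))) (f (r) (p))) (h (p) (g (h (p) (r)) (r))))  →  (h (f (h (p) (r)) (f (r) (p))) (h (p) (g (h (p) (r)) (r))))
4. (h (f (h (p) (r)) (f (r) (p))) (h (p) (g (h (p) (r)) (r))))  →  (h (f (h (p) (r)) (f (r) (p))) (h (p) (h (p) (r))))

normal form = (h (f (h (p) (r)) (f (r) (p))) (h (p) (h (p) (r))))


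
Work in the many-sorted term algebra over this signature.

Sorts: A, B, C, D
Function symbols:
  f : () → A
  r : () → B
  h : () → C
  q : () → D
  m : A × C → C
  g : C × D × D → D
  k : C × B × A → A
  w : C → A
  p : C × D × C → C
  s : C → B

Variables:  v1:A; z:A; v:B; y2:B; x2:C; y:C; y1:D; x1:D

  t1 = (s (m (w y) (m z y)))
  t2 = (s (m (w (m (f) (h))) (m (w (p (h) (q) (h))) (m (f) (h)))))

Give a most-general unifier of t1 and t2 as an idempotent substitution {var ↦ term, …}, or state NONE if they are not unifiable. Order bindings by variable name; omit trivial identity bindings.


{y ↦ (m (f) (h)), z ↦ (w (p (h) (q) (h)))}


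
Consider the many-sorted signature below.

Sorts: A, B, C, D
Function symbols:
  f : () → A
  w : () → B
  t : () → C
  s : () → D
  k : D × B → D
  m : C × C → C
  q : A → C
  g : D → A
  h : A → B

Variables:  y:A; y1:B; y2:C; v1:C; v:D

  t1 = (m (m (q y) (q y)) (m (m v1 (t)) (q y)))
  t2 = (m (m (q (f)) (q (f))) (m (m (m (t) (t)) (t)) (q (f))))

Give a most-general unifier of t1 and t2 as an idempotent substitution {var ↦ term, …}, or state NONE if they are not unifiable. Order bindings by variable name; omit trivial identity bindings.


{v1 ↦ (m (t) (t)), y ↦ (f)}


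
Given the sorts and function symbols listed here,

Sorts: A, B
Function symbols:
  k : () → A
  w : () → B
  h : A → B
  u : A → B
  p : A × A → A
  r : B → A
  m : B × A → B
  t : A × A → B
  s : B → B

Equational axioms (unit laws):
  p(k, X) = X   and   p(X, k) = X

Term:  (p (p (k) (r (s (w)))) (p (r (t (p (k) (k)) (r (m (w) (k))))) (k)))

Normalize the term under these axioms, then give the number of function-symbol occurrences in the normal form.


size = 11

1. (p (p (k) (r (s (w)))) (p (r (t (p (k) (k)) (r (m (w) (k))))) (k)))  →  (p (r (s (w))) (p (r (t (p (k) (k)) (r (m (w) (k))))) (k)))
2. (p (r (s (w))) (p (r (t (p (k) (k)) (r (m (w) (k))))) (k)))  →  (p (r (s (w))) (r (t (p (k) (k)) (r (m (w) (k))))))
3. (p (r (s (w))) (r (t (p (k) (k)) (r (m (w) (k))))))  →  (p (r (s (w))) (r (t (k) (r (m (w) (k))))))
normal form: (p (r (s (w))) (r (t (k) (r (m (w) (k))))))


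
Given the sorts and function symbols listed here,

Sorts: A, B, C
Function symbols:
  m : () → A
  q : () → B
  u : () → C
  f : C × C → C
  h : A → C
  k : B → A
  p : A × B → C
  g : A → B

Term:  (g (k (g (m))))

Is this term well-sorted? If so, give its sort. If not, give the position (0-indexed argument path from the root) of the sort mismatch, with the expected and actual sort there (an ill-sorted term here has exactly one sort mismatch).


      (m) : A
    (g (m)) : B
  (k (g (m))) : A
(g (k (g (m)))) : B

well-sorted; sort = B


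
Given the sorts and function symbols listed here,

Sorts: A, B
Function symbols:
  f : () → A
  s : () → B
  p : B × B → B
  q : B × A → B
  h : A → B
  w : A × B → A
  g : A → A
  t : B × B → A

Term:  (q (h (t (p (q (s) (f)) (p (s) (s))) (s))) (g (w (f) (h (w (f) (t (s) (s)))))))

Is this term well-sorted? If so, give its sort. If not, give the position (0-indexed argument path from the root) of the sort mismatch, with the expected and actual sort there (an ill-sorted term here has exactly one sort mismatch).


ill-sorted at position [1, 0, 1, 0, 1]: expected B, got A

          (s) : B
          (f) : A
        (q (s) (f)) : B
          (s) : B
          (s) : B
        (p (s) (s)) : B
      (p (q (s) (f)) (p (s) (s))) : B
      (s) : B
    (t (p (q (s) (f)) (p (s) (s))) (s)) : A
  (h (t (p (q (s) (f)) (p (s) (s))) (s))) : B
      (f) : A
          (f) : A
            (s) : B
            (s) : B
          (t (s) (s)) : A
        (w (f) (t (s) (s))) : ✗ arg 1 at [1, 0, 1, 0, 1] has sort A, expected B


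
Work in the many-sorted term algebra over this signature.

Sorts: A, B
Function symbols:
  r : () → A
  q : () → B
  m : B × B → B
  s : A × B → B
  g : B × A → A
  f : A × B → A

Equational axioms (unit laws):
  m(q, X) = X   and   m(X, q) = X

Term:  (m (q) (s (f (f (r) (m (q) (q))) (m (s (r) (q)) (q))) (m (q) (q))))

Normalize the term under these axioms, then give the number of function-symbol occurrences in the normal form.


size = 9

1. (m (q) (s (f (f (r) (m (q) (q))) (m (s (r) (q)) (q))) (m (q) (q))))  →  (s (f (f (r) (m (q) (q))) (m (s (r) (q)) (q))) (m (q) (q)))
2. (s (f (f (r) (m (q) (q))) (m (s (r) (q)) (q))) (m (q) (q)))  →  (s (f (f (r) (q)) (m (s (r) (q)) (q))) (m (q) (q)))
3. (s (f (f (r) (q)) (m (s (r) (q)) (q))) (m (q) (q)))  →  (s (f (f (r) (q)) (s (r) (q))) (m (q) (q)))
4. (s (f (f (r) (q)) (s (r) (q))) (m (q) (q)))  →  (s (f (f (r) (q)) (s (r) (q))) (q))
normal form: (s (f (f (r) (q)) (s (r) (q))) (q))


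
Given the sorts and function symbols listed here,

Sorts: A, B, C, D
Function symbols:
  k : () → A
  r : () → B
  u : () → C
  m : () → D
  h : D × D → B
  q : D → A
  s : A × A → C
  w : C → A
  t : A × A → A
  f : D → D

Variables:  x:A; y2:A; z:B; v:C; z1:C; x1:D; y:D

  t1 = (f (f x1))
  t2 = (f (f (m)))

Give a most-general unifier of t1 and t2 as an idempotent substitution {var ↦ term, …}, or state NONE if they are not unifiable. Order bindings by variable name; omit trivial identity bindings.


{x1 ↦ (m)}


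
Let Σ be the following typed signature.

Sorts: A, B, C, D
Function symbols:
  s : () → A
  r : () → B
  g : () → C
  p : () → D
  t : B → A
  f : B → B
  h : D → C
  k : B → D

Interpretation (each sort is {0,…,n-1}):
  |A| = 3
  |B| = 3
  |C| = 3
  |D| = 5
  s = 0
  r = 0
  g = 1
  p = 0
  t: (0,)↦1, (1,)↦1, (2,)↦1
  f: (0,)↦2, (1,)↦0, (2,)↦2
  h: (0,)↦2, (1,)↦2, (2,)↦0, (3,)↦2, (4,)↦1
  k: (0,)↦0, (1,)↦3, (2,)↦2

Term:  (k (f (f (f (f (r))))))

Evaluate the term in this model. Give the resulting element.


  r = 0
  (f (r)) = f(0,) = 2
  (f (f (r))) = f(2,) = 2
  (f (f (f (r)))) = f(2,) = 2
  (f (f (f (f (r))))) = f(2,) = 2
  (k (f (f (f (f (r)))))) = k(2,) = 2

value = 2


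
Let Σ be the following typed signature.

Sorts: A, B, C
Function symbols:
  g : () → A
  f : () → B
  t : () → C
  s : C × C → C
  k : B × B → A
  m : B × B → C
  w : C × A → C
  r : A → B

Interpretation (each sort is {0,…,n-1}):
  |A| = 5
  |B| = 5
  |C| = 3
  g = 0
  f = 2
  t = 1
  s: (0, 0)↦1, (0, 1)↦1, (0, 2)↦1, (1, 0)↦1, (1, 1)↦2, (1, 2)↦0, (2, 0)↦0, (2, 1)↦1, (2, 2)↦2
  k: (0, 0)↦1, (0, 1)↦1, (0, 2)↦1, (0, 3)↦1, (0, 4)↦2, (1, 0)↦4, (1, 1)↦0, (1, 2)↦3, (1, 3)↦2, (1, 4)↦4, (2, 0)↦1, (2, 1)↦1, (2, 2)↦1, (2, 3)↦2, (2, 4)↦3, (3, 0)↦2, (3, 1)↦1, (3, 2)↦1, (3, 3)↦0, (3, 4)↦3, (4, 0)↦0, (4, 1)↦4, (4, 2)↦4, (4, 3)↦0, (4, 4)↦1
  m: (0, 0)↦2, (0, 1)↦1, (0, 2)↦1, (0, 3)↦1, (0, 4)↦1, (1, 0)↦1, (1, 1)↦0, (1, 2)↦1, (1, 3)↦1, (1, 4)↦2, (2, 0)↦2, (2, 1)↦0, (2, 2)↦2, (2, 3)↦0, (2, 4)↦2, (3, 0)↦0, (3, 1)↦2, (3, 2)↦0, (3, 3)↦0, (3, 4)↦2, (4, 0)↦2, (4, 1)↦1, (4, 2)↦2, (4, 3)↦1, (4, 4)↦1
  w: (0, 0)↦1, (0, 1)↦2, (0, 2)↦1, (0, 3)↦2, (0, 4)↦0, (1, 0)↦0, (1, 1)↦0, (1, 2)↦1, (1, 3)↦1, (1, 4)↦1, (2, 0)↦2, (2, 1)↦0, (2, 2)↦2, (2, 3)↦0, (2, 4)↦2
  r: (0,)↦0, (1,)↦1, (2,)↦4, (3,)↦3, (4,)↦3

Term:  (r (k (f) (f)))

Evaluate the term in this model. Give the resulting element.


value = 1

  f = 2
  f = 2
  (k (f) (f)) = k(2, 2) = 1
  (r (k (f) (f))) = r(1,) = 1


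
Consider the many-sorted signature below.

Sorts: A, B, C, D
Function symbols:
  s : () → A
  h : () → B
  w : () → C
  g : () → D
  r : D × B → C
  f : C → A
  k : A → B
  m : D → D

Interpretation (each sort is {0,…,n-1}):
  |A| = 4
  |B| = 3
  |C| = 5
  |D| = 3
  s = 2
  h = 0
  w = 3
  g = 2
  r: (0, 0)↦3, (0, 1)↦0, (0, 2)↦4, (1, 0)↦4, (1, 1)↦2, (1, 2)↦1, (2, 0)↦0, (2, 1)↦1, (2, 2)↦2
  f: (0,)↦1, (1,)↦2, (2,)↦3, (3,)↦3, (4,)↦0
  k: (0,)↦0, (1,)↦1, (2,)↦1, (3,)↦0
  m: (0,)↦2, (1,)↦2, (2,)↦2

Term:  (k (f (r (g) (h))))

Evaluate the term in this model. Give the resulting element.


value = 1

  g = 2
  h = 0
  (r (g) (h)) = r(2, 0) = 0
  (f (r (g) (h))) = f(0,) = 1
  (k (f (r (g) (h)))) = k(1,) = 1


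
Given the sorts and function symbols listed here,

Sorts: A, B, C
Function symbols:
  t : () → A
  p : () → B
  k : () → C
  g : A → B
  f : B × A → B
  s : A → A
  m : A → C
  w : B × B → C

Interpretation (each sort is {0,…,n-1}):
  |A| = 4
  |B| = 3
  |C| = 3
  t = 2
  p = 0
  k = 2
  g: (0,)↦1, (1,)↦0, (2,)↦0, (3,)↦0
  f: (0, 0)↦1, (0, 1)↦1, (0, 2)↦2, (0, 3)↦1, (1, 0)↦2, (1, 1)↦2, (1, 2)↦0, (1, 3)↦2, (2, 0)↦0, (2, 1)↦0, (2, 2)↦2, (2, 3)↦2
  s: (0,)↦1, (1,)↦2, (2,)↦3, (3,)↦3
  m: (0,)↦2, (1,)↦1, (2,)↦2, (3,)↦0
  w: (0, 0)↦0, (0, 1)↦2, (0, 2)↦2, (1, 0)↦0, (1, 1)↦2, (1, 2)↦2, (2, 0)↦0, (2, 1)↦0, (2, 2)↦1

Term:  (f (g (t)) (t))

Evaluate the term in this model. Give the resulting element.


value = 2

  t = 2
  (g (t)) = g(2,) = 0
  t = 2
  (f (g (t)) (t)) = f(0, 2) = 2


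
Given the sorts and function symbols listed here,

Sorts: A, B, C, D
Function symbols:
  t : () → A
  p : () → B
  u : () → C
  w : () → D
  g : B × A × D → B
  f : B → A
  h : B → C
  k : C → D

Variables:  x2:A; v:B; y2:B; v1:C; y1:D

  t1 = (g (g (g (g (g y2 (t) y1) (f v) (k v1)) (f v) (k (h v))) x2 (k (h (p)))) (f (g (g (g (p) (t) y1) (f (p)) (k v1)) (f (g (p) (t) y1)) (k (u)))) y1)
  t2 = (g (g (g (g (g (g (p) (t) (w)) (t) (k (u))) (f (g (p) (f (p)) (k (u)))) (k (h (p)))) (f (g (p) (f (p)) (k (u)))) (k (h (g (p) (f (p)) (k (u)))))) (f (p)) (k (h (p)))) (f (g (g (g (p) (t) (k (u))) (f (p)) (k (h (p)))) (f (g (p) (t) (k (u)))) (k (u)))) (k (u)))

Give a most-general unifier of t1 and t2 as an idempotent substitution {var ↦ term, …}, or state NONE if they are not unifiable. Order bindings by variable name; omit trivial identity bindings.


{v ↦ (g (p) (f (p)) (k (u))), v1 ↦ (h (p)), x2 ↦ (f (p)), y1 ↦ (k (u)), y2 ↦ (g (p) (t) (w))}


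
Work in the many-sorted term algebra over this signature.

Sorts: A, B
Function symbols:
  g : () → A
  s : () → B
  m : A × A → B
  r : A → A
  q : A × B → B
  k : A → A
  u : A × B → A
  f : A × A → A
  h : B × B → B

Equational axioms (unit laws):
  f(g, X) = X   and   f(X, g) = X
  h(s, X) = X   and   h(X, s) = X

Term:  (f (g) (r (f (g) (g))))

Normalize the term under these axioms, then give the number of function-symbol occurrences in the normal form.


size = 2

1. (f (g) (r (f (g) (g))))  →  (r (f (g) (g)))
2. (r (f (g) (g)))  →  (r (g))
normal form: (r (g))


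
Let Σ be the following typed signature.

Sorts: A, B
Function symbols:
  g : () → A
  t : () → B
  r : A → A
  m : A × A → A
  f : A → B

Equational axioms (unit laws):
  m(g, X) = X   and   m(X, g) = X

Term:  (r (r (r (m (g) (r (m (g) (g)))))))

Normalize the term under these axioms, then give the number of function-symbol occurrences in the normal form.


size = 5

1. (r (r (r (m (g) (r (m (g) (g)))))))  →  (r (r (r (r (m (g) (g))))))
2. (r (r (r (r (m (g) (g))))))  →  (r (r (r (r (g)))))
normal form: (r (r (r (r (g)))))


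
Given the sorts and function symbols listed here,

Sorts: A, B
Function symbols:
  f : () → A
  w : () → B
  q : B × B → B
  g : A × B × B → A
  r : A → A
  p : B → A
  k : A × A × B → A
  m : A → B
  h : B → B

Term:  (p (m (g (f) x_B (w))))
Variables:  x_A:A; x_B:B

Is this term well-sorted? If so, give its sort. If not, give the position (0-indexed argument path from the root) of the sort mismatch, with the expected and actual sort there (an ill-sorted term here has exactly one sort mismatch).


      (f) : A
      x_B : B
      (w) : B
    (g (f) x_B (w)) : A
  (m (g (f) x_B (w))) : B
(p (m (g (f) x_B (w)))) : A

well-sorted; sort = A


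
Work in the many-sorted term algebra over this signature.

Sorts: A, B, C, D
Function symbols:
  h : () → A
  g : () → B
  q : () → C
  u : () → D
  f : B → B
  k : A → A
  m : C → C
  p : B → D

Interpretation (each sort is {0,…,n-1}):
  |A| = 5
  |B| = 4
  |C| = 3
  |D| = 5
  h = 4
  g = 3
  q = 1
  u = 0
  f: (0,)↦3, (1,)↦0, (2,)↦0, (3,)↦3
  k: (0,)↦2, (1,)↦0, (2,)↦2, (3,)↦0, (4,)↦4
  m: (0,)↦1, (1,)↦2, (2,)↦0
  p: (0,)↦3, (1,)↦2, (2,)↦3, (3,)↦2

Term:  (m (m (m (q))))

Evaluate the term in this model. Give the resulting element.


value = 1

  q = 1
  (m (q)) = m(1,) = 2
  (m (m (q))) = m(2,) = 0
  (m (m (m (q)))) = m(0,) = 1


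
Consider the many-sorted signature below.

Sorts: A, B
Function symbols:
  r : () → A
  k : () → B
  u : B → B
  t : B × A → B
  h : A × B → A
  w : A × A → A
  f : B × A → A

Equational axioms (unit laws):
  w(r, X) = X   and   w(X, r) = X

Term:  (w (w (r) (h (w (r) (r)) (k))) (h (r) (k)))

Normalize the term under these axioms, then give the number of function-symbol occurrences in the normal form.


1. (w (w (r) (h (w (r) (r)) (k))) (h (r) (k)))  →  (w (h (w (r) (r)) (k)) (h (r) (k)))
2. (w (h (w (r) (r)) (k)) (h (r) (k)))  →  (w (h (r) (k)) (h (r) (k)))
normal form: (w (h (r) (k)) (h (r) (k)))

size = 7


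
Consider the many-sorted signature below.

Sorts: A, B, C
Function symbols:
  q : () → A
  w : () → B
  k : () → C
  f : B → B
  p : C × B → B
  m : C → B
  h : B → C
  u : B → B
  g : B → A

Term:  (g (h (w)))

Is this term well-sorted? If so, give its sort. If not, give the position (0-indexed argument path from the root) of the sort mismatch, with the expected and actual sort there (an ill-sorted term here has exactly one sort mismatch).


    (w) : B
  (h (w)) : C
(g (h (w))) : ✗ arg 0 at [0] has sort C, expected B

ill-sorted at position [0]: expected B, got C


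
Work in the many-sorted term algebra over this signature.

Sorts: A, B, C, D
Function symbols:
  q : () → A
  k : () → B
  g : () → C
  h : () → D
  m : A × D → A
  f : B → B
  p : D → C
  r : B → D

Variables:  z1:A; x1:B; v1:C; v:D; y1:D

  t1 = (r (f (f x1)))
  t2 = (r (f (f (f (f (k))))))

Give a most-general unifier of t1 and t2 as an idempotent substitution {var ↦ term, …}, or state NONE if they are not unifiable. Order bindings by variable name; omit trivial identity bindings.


{x1 ↦ (f (f (k)))}


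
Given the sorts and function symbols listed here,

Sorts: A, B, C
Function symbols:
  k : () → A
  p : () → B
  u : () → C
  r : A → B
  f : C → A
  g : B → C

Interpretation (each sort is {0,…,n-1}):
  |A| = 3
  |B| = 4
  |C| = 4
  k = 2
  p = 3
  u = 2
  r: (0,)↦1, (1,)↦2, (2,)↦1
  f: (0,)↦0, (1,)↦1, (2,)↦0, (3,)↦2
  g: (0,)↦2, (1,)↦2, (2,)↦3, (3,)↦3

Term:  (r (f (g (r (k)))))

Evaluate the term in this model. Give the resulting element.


  k = 2
  (r (k)) = r(2,) = 1
  (g (r (k))) = g(1,) = 2
  (f (g (r (k)))) = f(2,) = 0
  (r (f (g (r (k))))) = r(0,) = 1

value = 1


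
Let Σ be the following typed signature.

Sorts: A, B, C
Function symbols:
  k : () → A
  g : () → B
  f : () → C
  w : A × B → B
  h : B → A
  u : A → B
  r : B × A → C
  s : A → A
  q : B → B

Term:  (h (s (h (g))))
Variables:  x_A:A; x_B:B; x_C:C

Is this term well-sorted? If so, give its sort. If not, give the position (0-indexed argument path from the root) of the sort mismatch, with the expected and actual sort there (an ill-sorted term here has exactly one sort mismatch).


      (g) : B
    (h (g)) : A
  (s (h (g))) : A
(h (s (h (g)))) : ✗ arg 0 at [0] has sort A, expected B

ill-sorted at position [0]: expected B, got A


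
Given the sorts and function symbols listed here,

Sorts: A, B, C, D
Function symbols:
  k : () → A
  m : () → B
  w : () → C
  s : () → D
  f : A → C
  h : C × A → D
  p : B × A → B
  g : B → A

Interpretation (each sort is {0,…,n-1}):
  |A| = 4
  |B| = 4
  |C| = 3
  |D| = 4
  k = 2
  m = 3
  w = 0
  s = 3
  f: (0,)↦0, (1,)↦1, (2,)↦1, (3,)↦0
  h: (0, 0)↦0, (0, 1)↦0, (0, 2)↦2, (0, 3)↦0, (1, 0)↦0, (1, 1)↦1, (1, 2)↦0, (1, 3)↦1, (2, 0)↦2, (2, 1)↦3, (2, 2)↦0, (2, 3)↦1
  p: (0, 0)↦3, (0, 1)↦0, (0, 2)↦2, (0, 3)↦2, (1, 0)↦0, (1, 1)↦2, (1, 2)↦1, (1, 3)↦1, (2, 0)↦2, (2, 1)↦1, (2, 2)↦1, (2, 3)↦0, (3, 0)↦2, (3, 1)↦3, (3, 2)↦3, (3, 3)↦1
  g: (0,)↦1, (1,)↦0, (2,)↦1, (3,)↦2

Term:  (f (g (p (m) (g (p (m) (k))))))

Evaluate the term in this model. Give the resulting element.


value = 1

  m = 3
  m = 3
  k = 2
  (p (m) (k)) = p(3, 2) = 3
  (g (p (m) (k))) = g(3,) = 2
  (p (m) (g (p (m) (k)))) = p(3, 2) = 3
  (g (p (m) (g (p (m) (k))))) = g(3,) = 2
  (f (g (p (m) (g (p (m) (k)))))) = f(2,) = 1


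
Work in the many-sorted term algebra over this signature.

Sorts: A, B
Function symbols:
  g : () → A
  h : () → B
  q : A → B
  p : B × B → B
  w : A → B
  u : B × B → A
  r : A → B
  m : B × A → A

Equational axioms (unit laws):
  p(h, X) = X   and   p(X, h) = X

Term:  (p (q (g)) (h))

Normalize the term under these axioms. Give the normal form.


1. (p (q (g)) (h))  →  (q (g))

normal form = (q (g))


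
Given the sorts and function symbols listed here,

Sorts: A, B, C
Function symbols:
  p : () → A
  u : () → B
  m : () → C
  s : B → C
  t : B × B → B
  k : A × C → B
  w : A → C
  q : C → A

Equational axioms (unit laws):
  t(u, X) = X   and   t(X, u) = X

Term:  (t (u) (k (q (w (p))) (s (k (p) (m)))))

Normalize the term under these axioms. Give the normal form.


1. (t (u) (k (q (w (p))) (s (k (p) (m)))))  →  (k (q (w (p))) (s (k (p) (m))))

normal form = (k (q (w (p))) (s (k (p) (m))))


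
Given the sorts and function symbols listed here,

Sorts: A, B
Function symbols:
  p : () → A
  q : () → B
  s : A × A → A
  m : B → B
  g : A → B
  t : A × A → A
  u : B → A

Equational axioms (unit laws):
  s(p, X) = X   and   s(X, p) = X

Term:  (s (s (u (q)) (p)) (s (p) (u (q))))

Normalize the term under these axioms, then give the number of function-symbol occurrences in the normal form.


1. (s (s (u (q)) (p)) (s (p) (u (q))))  →  (s (u (q)) (s (p) (u (q))))
2. (s (u (q)) (s (p) (u (q))))  →  (s (u (q)) (u (q)))
normal form: (s (u (q)) (u (q)))

size = 5


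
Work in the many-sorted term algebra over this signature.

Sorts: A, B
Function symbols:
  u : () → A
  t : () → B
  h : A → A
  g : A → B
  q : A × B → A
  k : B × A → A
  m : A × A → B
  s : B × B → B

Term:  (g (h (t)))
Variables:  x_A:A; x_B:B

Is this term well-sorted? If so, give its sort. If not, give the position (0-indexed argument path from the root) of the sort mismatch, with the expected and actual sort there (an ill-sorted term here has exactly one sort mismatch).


    (t) : B
  (h (t)) : ✗ arg 0 at [0, 0] has sort B, expected A

ill-sorted at position [0, 0]: expected A, got B


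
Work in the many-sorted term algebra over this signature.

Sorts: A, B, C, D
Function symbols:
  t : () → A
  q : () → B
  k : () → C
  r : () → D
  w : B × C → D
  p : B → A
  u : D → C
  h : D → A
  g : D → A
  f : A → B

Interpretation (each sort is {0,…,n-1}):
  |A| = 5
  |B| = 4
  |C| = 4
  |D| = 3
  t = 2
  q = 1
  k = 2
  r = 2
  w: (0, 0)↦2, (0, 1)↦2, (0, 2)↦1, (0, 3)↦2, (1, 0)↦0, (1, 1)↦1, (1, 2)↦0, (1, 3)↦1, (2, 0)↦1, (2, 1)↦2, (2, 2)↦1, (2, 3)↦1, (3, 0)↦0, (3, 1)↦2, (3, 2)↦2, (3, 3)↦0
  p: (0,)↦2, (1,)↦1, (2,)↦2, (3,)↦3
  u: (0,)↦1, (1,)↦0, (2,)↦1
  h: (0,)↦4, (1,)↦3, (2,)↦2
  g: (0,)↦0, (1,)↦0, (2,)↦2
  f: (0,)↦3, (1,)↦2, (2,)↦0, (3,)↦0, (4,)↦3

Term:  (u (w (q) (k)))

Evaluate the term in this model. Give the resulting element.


value = 1

  q = 1
  k = 2
  (w (q) (k)) = w(1, 2) = 0
  (u (w (q) (k))) = u(0,) = 1


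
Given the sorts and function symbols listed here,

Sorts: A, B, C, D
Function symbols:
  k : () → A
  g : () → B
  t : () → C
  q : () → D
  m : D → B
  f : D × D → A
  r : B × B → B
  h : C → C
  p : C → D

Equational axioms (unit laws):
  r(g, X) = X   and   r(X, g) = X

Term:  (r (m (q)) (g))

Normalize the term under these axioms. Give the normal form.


normal form = (m (q))

1. (r (m (q)) (g))  →  (m (q))


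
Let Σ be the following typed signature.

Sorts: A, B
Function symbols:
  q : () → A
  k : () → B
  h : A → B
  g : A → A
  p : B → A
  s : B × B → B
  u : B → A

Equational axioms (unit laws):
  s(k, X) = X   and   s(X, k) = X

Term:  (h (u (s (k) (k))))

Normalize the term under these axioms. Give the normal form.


normal form = (h (u (k)))

1. (h (u (s (k) (k))))  →  (h (u (k)))


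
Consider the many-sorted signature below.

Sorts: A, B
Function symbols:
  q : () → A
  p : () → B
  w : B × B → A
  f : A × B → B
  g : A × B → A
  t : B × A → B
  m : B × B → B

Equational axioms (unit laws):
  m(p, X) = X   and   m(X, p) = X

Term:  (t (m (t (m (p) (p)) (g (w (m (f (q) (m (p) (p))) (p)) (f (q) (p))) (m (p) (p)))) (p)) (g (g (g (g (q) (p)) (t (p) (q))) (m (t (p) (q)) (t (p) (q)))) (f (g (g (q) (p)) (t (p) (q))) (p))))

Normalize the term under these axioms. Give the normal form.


normal form = (t (t (p) (g (w (f (q) (p)) (f (q) (p))) (p))) (g (g (g (g (q) (p)) (t (p) (q))) (m (t (p) (q)) (t (p) (q)))) (f (g (g (q) (p)) (t (p) (q))) (p))))

1. (t (m (t (m (p) (p)) (g (w (m (f (q) (m (p) (p))) (p)) (f (q) (p))) (m (p) (p)))) (p)) (g (g (g (g (q) (p)) (t (p) (q))) (m (t (p) (q)) (t (p) (q)))) (f (g (g (q) (p)) (t (p) (q))) (p))))  →  (t (t (m (p) (p)) (g (w (m (f (q) (m (p) (p))) (p)) (f (q) (p))) (m (p) (p)))) (g (g (g (g (q) (p)) (t (p) (q))) (m (t (p) (q)) (t (p) (q)))) (f (g (g (q) (p)) (t (p) (q))) (p))))
2. (t (t (m (p) (p)) (g (w (m (f (q) (m (p) (p))) (p)) (f (q) (p))) (m (p) (p)))) (g (g (g (g (q) (p)) (t (p) (q))) (m (t (p) (q)) (t (p) (q)))) (f (g (g (q) (p)) (t (p) (q))) (p))))  →  (t (t (p) (g (w (m (f (q) (m (p) (p))) (p)) (f (q) (p))) (m (p) (p)))) (g (g (g (g (q) (p)) (t (p) (q))) (m (t (p) (q)) (t (p) (q)))) (f (g (g (q) (p)) (t (p) (q))) (p))))
3. (t (t (p) (g (w (m (f (q) (m (p) (p))) (p)) (f (q) (p))) (m (p) (p)))) (g (g (g (g (q) (p)) (t (p) (q))) (m (t (p) (q)) (t (p) (q)))) (f (g (g (q) (p)) (t (p) (q))) (p))))  →  (t (t (p) (g (w (f (q) (m (p) (p))) (f (q) (p))) (m (p) (p)))) (g (g (g (g (q) (p)) (t (p) (q))) (m (t (p) (q)) (t (p) (q)))) (f (g (g (q) (p)) (t (p) (q))) (p))))
4. (t (t (p) (g (w (f (q) (m (p) (p))) (f (q) (p))) (m (p) (p)))) (g (g (g (g (q) (p)) (t (p) (q))) (m (t (p) (q)) (t (p) (q)))) (f (g (g (q) (p)) (t (p) (q))) (p))))  →  (t (t (p) (g (w (f (q) (p)) (f (q) (p))) (m (p) (p)))) (g (g (g (g (q) (p)) (t (p) (q))) (m (t (p) (q)) (t (p) (q)))) (f (g (g (q) (p)) (t (p) (q))) (p))))
5. (t (t (p) (g (w (f (q) (p)) (f (q) (p))) (m (p) (p)))) (g (g (g (g (q) (p)) (t (p) (q))) (m (t (p) (q)) (t (p) (q)))) (f (g (g (q) (p)) (t (p) (q))) (p))))  →  (t (t (p) (g (w (f (q) (p)) (f (q) (p))) (p))) (g (g (g (g (q) (p)) (t (p) (q))) (m (t (p) (q)) (t (p) (q)))) (f (g (g (q) (p)) (t (p) (q))) (p))))


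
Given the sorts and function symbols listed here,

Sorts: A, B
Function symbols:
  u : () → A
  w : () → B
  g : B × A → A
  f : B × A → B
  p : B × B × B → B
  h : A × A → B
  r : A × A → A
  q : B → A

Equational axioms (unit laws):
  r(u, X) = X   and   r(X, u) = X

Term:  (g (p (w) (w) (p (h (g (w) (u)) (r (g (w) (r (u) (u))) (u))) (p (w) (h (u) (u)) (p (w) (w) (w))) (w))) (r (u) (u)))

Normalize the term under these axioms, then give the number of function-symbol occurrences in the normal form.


size = 23

1. (g (p (w) (w) (p (h (g (w) (u)) (r (g (w) (r (u) (u))) (u))) (p (w) (h (u) (u)) (p (w) (w) (w))) (w))) (r (u) (u)))  →  (g (p (w) (w) (p (h (g (w) (u)) (g (w) (r (u) (u)))) (p (w) (h (u) (u)) (p (w) (w) (w))) (w))) (r (u) (u)))
2. (g (p (w) (w) (p (h (g (w) (u)) (g (w) (r (u) (u)))) (p (w) (h (u) (u)) (p (w) (w) (w))) (w))) (r (u) (u)))  →  (g (p (w) (w) (p (h (g (w) (u)) (g (w) (u))) (p (w) (h (u) (u)) (p (w) (w) (w))) (w))) (r (u) (u)))
3. (g (p (w) (w) (p (h (g (w) (u)) (g (w) (u))) (p (w) (h (u) (u)) (p (w) (w) (w))) (w))) (r (u) (u)))  →  (g (p (w) (w) (p (h (g (w) (u)) (g (w) (u))) (p (w) (h (u) (u)) (p (w) (w) (w))) (w))) (u))
normal form: (g (p (w) (w) (p (h (g (w) (u)) (g (w) (u))) (p (w) (h (u) (u)) (p (w) (w) (w))) (w))) (u))


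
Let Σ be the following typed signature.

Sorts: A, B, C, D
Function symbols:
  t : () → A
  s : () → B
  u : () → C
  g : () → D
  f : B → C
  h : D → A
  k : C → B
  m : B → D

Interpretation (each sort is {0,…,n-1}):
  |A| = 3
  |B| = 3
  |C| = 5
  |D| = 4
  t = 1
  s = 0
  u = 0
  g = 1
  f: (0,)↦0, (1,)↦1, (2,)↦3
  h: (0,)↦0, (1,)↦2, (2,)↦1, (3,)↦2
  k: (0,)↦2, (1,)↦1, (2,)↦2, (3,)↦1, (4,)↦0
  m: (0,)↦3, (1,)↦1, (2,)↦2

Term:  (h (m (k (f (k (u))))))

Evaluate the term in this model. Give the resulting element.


  u = 0
  (k (u)) = k(0,) = 2
  (f (k (u))) = f(2,) = 3
  (k (f (k (u)))) = k(3,) = 1
  (m (k (f (k (u))))) = m(1,) = 1
  (h (m (k (f (k (u)))))) = h(1,) = 2

value = 2


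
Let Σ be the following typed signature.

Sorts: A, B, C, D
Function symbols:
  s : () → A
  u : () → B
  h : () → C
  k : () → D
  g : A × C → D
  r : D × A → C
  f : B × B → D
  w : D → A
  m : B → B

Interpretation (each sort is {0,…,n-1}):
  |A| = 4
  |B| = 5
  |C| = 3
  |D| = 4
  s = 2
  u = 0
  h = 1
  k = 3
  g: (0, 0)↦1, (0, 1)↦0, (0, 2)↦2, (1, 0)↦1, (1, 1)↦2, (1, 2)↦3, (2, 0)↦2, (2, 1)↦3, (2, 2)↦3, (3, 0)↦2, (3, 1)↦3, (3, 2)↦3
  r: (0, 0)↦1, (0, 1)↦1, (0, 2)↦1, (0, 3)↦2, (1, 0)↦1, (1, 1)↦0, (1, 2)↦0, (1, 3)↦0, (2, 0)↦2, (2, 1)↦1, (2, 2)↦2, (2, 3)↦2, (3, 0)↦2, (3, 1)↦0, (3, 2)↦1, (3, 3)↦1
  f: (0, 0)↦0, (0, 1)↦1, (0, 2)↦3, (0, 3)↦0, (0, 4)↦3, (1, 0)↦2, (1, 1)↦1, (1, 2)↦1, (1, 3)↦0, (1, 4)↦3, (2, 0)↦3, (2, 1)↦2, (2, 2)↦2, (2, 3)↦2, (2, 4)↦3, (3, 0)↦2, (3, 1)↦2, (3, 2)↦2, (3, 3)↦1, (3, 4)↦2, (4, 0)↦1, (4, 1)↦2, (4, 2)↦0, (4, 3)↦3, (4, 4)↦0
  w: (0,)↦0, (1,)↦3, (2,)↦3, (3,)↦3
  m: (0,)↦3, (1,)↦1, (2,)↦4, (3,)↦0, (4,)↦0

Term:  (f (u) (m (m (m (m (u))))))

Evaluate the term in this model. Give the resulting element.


  u = 0
  u = 0
  (m (u)) = m(0,) = 3
  (m (m (u))) = m(3,) = 0
  (m (m (m (u)))) = m(0,) = 3
  (m (m (m (m (u))))) = m(3,) = 0
  (f (u) (m (m (m (m (u)))))) = f(0, 0) = 0

value = 0


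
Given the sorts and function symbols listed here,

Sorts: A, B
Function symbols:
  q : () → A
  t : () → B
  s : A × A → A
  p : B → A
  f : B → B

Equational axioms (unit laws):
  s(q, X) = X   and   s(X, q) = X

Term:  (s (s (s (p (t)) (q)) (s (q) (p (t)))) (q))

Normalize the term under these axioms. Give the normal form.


1. (s (s (s (p (t)) (q)) (s (q) (p (t)))) (q))  →  (s (s (p (t)) (q)) (s (q) (p (t))))
2. (s (s (p (t)) (q)) (s (q) (p (t))))  →  (s (p (t)) (s (q) (p (t))))
3. (s (p (t)) (s (q) (p (t))))  →  (s (p (t)) (p (t)))

normal form = (s (p (t)) (p (t)))


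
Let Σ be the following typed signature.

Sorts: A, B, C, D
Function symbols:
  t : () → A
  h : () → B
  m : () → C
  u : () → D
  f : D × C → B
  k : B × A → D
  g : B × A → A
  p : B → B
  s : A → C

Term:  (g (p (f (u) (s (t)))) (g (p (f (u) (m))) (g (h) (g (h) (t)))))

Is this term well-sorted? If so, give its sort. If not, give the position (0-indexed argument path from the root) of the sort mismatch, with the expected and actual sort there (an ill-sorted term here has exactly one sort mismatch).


well-sorted; sort = A

      (u) : D
        (t) : A
      (s (t)) : C
    (f (u) (s (t))) : B
  (p (f (u) (s (t)))) : B
        (u) : D
        (m) : C
      (f (u) (m)) : B
    (p (f (u) (m))) : B
      (h) : B
        (h) : B
        (t) : A
      (g (h) (t)) : A
    (g (h) (g (h) (t))) : A
  (g (p (f (u) (m))) (g (h) (g (h) (t)))) : A
(g (p (f (u) (s (t)))) (g (p (f (u) (m))) (g (h) (g (h) (t))))) : A


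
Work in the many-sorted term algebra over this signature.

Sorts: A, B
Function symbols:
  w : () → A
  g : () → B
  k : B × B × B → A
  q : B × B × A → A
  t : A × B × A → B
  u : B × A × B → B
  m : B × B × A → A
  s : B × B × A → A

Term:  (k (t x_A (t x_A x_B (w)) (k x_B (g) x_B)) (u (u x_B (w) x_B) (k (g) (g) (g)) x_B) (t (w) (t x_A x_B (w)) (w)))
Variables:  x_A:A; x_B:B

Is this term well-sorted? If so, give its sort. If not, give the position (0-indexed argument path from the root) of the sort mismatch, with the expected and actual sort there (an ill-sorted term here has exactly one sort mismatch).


    x_A : A
      x_A : A
      x_B : B
      (w) : A
    (t x_A x_B (w)) : B
      x_B : B
      (g) : B
      x_B : B
    (k x_B (g) x_B) : A
  (t x_A (t x_A x_B (w)) (k x_B (g) x_B)) : B
      x_B : B
      (w) : A
      x_B : B
    (u x_B (w) x_B) : B
      (g) : B
      (g) : B
      (g) : B
    (k (g) (g) (g)) : A
    x_B : B
  (u (u x_B (w) x_B) (k (g) (g) (g)) x_B) : B
    (w) : A
      x_A : A
      x_B : B
      (w) : A
    (t x_A x_B (w)) : B
    (w) : A
  (t (w) (t x_A x_B (w)) (w)) : B
(k (t x_A (t x_A x_B (w)) (k x_B (g) x_B)) (u (u x_B (w) x_B) (k (g) (g) (g)) x_B) (t (w) (t x_A x_B (w)) (w))) : A

well-sorted; sort = A


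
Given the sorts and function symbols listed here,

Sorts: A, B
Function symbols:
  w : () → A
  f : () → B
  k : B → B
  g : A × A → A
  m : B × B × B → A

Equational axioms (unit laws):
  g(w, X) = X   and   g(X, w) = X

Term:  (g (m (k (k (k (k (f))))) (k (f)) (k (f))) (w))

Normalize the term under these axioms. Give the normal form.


normal form = (m (k (k (k (k (f))))) (k (f)) (k (f)))

1. (g (m (k (k (k (k (f))))) (k (f)) (k (f))) (w))  →  (m (k (k (k (k (f))))) (k (f)) (k (f)))


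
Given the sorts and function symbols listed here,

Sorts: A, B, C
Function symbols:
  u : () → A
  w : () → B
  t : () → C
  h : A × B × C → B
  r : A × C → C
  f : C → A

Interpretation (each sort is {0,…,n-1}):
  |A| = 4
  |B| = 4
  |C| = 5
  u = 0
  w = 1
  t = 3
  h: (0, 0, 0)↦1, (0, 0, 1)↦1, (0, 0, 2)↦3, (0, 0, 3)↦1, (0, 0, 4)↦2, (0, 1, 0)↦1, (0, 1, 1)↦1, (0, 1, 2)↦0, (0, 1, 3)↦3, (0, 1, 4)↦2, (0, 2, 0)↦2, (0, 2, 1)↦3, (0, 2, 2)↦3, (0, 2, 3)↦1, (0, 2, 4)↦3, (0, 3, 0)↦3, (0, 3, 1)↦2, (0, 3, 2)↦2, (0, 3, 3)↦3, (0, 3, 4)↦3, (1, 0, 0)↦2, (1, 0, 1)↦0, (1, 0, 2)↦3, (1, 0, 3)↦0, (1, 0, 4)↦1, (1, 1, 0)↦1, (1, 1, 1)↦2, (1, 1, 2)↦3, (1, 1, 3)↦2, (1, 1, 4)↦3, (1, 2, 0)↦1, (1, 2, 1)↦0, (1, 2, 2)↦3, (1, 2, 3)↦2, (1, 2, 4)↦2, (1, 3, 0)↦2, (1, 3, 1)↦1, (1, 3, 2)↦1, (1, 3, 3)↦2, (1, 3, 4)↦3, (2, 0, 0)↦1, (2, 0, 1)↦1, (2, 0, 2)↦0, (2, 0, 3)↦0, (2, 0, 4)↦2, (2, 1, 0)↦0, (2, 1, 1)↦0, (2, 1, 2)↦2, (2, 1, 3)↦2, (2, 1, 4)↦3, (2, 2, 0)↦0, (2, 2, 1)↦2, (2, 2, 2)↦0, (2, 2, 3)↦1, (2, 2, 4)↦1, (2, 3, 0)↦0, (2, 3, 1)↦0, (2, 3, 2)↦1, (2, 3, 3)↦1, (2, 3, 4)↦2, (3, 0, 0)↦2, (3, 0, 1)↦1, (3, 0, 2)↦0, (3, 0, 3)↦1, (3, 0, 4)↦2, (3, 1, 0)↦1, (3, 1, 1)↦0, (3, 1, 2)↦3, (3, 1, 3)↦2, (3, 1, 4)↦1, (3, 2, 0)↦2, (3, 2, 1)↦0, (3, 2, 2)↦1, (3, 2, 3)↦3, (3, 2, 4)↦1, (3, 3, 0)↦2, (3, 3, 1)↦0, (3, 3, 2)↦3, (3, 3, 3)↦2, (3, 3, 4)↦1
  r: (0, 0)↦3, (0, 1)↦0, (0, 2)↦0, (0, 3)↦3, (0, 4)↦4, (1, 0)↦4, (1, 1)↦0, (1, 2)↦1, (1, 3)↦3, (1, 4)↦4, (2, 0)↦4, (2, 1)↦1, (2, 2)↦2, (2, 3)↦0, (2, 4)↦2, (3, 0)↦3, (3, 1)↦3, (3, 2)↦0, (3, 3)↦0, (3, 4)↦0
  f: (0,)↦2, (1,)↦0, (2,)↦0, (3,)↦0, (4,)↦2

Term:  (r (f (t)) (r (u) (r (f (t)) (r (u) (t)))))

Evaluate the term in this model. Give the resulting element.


  t = 3
  (f (t)) = f(3,) = 0
  u = 0
  t = 3
  (f (t)) = f(3,) = 0
  u = 0
  t = 3
  (r (u) (t)) = r(0, 3) = 3
  (r (f (t)) (r (u) (t))) = r(0, 3) = 3
  (r (u) (r (f (t)) (r (u) (t)))) = r(0, 3) = 3
  (r (f (t)) (r (u) (r (f (t)) (r (u) (t))))) = r(0, 3) = 3

value = 3


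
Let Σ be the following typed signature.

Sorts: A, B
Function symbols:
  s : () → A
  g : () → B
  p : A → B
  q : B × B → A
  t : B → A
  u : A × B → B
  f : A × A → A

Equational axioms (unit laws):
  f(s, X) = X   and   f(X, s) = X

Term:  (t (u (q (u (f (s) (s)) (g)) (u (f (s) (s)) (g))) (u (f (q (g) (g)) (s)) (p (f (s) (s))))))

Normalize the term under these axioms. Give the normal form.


normal form = (t (u (q (u (s) (g)) (u (s) (g))) (u (q (g) (g)) (p (s)))))

1. (t (u (q (u (f (s) (s)) (g)) (u (f (s) (s)) (g))) (u (f (q (g) (g)) (s)) (p (f (s) (s))))))  →  (t (u (q (u (s) (g)) (u (f (s) (s)) (g))) (u (f (q (g) (g)) (s)) (p (f (s) (s))))))
2. (t (u (q (u (s) (g)) (u (f (s) (s)) (g))) (u (f (q (g) (g)) (s)) (p (f (s) (s))))))  →  (t (u (q (u (s) (g)) (u (s) (g))) (u (f (q (g) (g)) (s)) (p (f (s) (s))))))
3. (t (u (q (u (s) (g)) (u (s) (g))) (u (f (q (g) (g)) (s)) (p (f (s) (s))))))  →  (t (u (q (u (s) (g)) (u (s) (g))) (u (q (g) (g)) (p (f (s) (s))))))
4. (t (u (q (u (s) (g)) (u (s) (g))) (u (q (g) (g)) (p (f (s) (s))))))  →  (t (u (q (u (s) (g)) (u (s) (g))) (u (q (g) (g)) (p (s)))))
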